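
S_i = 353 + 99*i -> [353, 452, 551, 650, 749]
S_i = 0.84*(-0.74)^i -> [0.84, -0.62, 0.46, -0.34, 0.25]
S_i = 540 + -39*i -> [540, 501, 462, 423, 384]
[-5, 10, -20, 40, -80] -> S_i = -5*-2^i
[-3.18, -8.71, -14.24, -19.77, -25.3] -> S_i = -3.18 + -5.53*i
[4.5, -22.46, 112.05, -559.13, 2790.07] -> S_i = 4.50*(-4.99)^i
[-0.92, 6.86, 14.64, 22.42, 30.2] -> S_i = -0.92 + 7.78*i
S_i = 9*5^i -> [9, 45, 225, 1125, 5625]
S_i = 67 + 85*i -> [67, 152, 237, 322, 407]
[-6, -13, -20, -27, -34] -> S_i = -6 + -7*i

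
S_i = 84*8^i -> [84, 672, 5376, 43008, 344064]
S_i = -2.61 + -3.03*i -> [-2.61, -5.64, -8.67, -11.7, -14.73]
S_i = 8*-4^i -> [8, -32, 128, -512, 2048]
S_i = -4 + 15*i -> [-4, 11, 26, 41, 56]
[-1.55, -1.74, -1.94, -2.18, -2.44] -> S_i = -1.55*1.12^i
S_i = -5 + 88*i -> [-5, 83, 171, 259, 347]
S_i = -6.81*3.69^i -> [-6.81, -25.13, -92.73, -342.16, -1262.56]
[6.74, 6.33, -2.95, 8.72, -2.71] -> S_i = Random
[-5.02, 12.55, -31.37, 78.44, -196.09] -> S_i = -5.02*(-2.50)^i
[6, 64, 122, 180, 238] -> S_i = 6 + 58*i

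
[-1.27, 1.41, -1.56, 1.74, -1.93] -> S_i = -1.27*(-1.11)^i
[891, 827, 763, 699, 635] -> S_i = 891 + -64*i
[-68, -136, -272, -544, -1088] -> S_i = -68*2^i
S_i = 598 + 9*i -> [598, 607, 616, 625, 634]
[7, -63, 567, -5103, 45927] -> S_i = 7*-9^i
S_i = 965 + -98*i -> [965, 867, 769, 671, 573]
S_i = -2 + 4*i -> [-2, 2, 6, 10, 14]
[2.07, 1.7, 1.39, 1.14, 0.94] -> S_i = 2.07*0.82^i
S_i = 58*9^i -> [58, 522, 4698, 42282, 380538]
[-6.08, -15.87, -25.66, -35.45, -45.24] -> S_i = -6.08 + -9.79*i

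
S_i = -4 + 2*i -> [-4, -2, 0, 2, 4]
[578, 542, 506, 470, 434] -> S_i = 578 + -36*i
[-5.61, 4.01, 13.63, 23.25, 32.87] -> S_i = -5.61 + 9.62*i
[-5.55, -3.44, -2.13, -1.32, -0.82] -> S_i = -5.55*0.62^i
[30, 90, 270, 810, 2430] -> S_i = 30*3^i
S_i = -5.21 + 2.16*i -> [-5.21, -3.05, -0.89, 1.27, 3.43]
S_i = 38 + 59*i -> [38, 97, 156, 215, 274]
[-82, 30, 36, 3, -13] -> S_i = Random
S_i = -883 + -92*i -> [-883, -975, -1067, -1159, -1251]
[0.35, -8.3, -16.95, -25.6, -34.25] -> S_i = 0.35 + -8.65*i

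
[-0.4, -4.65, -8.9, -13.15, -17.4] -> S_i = -0.40 + -4.25*i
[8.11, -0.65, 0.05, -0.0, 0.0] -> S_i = 8.11*(-0.08)^i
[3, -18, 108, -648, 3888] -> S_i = 3*-6^i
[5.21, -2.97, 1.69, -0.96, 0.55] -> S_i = 5.21*(-0.57)^i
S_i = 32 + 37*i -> [32, 69, 106, 143, 180]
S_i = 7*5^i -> [7, 35, 175, 875, 4375]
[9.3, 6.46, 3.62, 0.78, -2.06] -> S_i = 9.30 + -2.84*i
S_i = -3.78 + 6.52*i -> [-3.78, 2.74, 9.26, 15.78, 22.3]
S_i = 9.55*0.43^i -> [9.55, 4.11, 1.77, 0.76, 0.33]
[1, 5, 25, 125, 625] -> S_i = 1*5^i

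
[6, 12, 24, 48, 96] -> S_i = 6*2^i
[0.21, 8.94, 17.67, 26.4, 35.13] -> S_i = 0.21 + 8.73*i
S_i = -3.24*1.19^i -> [-3.24, -3.86, -4.59, -5.46, -6.5]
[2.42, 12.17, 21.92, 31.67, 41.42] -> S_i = 2.42 + 9.75*i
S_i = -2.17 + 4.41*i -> [-2.17, 2.24, 6.65, 11.06, 15.47]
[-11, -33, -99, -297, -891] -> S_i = -11*3^i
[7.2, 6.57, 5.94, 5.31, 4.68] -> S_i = 7.20 + -0.63*i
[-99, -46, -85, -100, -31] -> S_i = Random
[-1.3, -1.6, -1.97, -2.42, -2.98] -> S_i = -1.30*1.23^i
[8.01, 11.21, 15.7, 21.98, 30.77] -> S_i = 8.01*1.40^i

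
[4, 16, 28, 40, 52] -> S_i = 4 + 12*i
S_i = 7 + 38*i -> [7, 45, 83, 121, 159]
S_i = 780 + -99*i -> [780, 681, 582, 483, 384]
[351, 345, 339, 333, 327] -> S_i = 351 + -6*i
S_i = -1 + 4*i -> [-1, 3, 7, 11, 15]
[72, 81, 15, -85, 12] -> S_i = Random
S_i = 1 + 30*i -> [1, 31, 61, 91, 121]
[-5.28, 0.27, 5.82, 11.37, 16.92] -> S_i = -5.28 + 5.55*i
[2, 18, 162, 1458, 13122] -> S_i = 2*9^i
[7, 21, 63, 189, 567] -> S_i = 7*3^i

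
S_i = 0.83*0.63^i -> [0.83, 0.52, 0.33, 0.21, 0.13]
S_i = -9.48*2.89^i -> [-9.48, -27.4, -79.18, -228.82, -661.3]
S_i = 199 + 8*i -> [199, 207, 215, 223, 231]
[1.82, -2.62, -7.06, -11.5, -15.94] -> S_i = 1.82 + -4.44*i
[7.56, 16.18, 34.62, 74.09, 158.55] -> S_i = 7.56*2.14^i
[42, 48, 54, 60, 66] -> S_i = 42 + 6*i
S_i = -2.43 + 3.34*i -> [-2.43, 0.91, 4.25, 7.59, 10.93]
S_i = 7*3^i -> [7, 21, 63, 189, 567]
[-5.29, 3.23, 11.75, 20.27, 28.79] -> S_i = -5.29 + 8.52*i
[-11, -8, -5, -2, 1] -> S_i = -11 + 3*i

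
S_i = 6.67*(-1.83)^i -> [6.67, -12.21, 22.34, -40.88, 74.8]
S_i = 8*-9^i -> [8, -72, 648, -5832, 52488]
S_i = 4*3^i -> [4, 12, 36, 108, 324]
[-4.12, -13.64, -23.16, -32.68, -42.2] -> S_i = -4.12 + -9.52*i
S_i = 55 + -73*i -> [55, -18, -91, -164, -237]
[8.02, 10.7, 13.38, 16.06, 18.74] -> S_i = 8.02 + 2.68*i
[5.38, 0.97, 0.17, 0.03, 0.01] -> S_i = 5.38*0.18^i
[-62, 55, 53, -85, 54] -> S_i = Random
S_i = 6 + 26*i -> [6, 32, 58, 84, 110]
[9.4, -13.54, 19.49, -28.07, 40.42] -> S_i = 9.40*(-1.44)^i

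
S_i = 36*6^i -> [36, 216, 1296, 7776, 46656]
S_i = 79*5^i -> [79, 395, 1975, 9875, 49375]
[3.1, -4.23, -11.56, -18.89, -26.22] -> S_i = 3.10 + -7.33*i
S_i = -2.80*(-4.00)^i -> [-2.8, 11.2, -44.8, 179.2, -716.8]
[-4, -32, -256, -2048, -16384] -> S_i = -4*8^i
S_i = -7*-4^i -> [-7, 28, -112, 448, -1792]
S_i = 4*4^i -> [4, 16, 64, 256, 1024]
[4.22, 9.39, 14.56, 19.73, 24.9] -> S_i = 4.22 + 5.17*i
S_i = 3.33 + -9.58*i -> [3.33, -6.25, -15.83, -25.41, -34.99]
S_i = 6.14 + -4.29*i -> [6.14, 1.85, -2.44, -6.73, -11.02]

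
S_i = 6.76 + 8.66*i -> [6.76, 15.42, 24.08, 32.74, 41.4]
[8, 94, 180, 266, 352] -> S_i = 8 + 86*i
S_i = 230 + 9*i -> [230, 239, 248, 257, 266]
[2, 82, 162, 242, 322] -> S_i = 2 + 80*i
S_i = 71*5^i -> [71, 355, 1775, 8875, 44375]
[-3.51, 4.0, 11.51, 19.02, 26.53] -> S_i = -3.51 + 7.51*i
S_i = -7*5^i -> [-7, -35, -175, -875, -4375]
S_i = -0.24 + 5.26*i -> [-0.24, 5.02, 10.28, 15.54, 20.8]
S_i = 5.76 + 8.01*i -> [5.76, 13.77, 21.78, 29.79, 37.8]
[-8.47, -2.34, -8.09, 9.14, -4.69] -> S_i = Random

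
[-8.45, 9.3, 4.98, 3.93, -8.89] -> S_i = Random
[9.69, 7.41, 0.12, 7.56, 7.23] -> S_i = Random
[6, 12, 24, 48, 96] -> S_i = 6*2^i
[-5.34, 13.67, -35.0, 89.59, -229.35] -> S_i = -5.34*(-2.56)^i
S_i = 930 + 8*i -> [930, 938, 946, 954, 962]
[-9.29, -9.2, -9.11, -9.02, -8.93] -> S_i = -9.29 + 0.09*i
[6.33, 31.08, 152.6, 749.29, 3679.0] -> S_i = 6.33*4.91^i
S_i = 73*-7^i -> [73, -511, 3577, -25039, 175273]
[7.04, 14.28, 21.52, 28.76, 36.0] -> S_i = 7.04 + 7.24*i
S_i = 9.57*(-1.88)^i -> [9.57, -17.99, 33.82, -63.59, 119.55]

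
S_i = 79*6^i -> [79, 474, 2844, 17064, 102384]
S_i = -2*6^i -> [-2, -12, -72, -432, -2592]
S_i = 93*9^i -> [93, 837, 7533, 67797, 610173]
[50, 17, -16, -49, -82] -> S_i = 50 + -33*i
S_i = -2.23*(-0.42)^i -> [-2.23, 0.94, -0.39, 0.17, -0.07]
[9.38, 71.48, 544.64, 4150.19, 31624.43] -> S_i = 9.38*7.62^i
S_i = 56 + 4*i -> [56, 60, 64, 68, 72]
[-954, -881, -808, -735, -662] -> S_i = -954 + 73*i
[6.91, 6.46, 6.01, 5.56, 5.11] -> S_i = 6.91 + -0.45*i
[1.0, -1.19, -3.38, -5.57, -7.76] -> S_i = 1.00 + -2.19*i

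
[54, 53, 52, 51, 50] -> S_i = 54 + -1*i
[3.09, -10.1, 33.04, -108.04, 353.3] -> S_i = 3.09*(-3.27)^i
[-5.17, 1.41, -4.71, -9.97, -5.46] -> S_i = Random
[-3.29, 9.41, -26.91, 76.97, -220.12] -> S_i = -3.29*(-2.86)^i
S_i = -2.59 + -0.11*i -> [-2.59, -2.7, -2.81, -2.92, -3.03]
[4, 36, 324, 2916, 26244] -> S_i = 4*9^i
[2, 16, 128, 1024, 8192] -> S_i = 2*8^i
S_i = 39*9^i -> [39, 351, 3159, 28431, 255879]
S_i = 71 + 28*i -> [71, 99, 127, 155, 183]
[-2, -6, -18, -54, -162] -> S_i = -2*3^i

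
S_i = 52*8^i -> [52, 416, 3328, 26624, 212992]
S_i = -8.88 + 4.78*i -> [-8.88, -4.1, 0.68, 5.46, 10.24]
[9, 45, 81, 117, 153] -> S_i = 9 + 36*i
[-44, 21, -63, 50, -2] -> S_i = Random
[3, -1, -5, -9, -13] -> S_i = 3 + -4*i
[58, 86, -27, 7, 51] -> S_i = Random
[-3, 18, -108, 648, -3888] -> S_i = -3*-6^i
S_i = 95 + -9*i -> [95, 86, 77, 68, 59]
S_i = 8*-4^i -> [8, -32, 128, -512, 2048]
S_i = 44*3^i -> [44, 132, 396, 1188, 3564]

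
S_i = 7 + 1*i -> [7, 8, 9, 10, 11]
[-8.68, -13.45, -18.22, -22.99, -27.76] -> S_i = -8.68 + -4.77*i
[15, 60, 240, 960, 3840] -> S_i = 15*4^i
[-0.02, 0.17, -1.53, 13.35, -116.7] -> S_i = -0.02*(-8.74)^i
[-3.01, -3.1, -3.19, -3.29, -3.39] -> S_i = -3.01*1.03^i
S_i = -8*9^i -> [-8, -72, -648, -5832, -52488]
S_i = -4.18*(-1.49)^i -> [-4.18, 6.23, -9.28, 13.83, -20.6]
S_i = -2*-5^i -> [-2, 10, -50, 250, -1250]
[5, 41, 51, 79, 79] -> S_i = Random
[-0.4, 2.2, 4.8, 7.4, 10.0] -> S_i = -0.40 + 2.60*i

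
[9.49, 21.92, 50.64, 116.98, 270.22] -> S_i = 9.49*2.31^i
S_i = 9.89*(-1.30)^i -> [9.89, -12.86, 16.71, -21.73, 28.25]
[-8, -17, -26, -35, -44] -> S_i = -8 + -9*i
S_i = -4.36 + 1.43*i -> [-4.36, -2.93, -1.5, -0.07, 1.36]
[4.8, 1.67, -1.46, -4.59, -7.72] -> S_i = 4.80 + -3.13*i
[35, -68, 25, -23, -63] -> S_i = Random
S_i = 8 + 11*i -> [8, 19, 30, 41, 52]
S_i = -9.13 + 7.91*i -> [-9.13, -1.22, 6.69, 14.6, 22.51]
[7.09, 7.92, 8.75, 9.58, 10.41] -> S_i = 7.09 + 0.83*i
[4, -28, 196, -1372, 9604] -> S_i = 4*-7^i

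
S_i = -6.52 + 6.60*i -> [-6.52, 0.08, 6.68, 13.28, 19.88]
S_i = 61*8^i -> [61, 488, 3904, 31232, 249856]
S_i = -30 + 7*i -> [-30, -23, -16, -9, -2]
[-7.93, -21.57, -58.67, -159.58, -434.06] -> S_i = -7.93*2.72^i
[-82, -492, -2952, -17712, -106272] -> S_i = -82*6^i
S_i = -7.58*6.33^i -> [-7.58, -47.98, -303.72, -1922.56, -12169.82]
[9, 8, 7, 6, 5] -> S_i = 9 + -1*i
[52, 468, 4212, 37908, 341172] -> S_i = 52*9^i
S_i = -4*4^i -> [-4, -16, -64, -256, -1024]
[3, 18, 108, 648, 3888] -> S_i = 3*6^i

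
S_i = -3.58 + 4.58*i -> [-3.58, 1.0, 5.58, 10.16, 14.74]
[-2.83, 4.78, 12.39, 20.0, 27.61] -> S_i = -2.83 + 7.61*i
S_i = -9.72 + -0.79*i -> [-9.72, -10.51, -11.3, -12.09, -12.88]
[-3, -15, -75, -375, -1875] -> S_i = -3*5^i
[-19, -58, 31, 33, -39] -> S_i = Random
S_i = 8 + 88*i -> [8, 96, 184, 272, 360]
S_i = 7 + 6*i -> [7, 13, 19, 25, 31]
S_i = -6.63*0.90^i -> [-6.63, -5.97, -5.37, -4.83, -4.35]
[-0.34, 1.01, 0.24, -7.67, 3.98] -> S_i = Random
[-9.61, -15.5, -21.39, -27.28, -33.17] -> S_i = -9.61 + -5.89*i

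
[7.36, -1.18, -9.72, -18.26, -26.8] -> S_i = 7.36 + -8.54*i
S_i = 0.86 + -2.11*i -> [0.86, -1.25, -3.36, -5.47, -7.58]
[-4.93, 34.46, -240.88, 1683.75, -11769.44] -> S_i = -4.93*(-6.99)^i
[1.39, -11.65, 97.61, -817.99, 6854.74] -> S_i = 1.39*(-8.38)^i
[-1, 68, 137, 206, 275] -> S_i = -1 + 69*i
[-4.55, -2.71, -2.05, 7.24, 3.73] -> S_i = Random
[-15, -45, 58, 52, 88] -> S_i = Random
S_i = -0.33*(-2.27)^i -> [-0.33, 0.75, -1.7, 3.86, -8.76]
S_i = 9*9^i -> [9, 81, 729, 6561, 59049]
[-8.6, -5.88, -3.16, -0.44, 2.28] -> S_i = -8.60 + 2.72*i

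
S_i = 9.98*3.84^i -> [9.98, 38.32, 147.16, 565.1, 2169.98]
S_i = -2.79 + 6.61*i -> [-2.79, 3.82, 10.43, 17.04, 23.65]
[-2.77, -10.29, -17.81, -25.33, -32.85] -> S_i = -2.77 + -7.52*i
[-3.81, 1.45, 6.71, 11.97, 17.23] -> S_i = -3.81 + 5.26*i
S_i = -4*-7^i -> [-4, 28, -196, 1372, -9604]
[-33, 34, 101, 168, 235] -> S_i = -33 + 67*i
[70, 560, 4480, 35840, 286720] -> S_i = 70*8^i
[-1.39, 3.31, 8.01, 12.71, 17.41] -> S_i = -1.39 + 4.70*i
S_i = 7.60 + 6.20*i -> [7.6, 13.8, 20.0, 26.2, 32.4]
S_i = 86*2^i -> [86, 172, 344, 688, 1376]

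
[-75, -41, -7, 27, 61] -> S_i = -75 + 34*i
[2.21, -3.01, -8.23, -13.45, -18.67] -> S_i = 2.21 + -5.22*i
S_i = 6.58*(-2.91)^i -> [6.58, -19.15, 55.72, -162.15, 471.84]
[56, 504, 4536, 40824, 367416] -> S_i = 56*9^i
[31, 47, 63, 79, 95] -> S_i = 31 + 16*i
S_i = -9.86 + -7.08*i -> [-9.86, -16.94, -24.02, -31.1, -38.18]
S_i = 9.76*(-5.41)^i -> [9.76, -52.8, 285.66, -1545.4, 8360.63]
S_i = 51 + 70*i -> [51, 121, 191, 261, 331]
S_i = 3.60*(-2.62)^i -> [3.6, -9.43, 24.71, -64.75, 169.63]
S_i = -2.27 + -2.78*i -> [-2.27, -5.05, -7.83, -10.61, -13.39]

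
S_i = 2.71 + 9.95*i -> [2.71, 12.66, 22.61, 32.56, 42.51]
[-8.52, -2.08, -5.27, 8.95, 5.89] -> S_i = Random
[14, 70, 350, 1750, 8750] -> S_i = 14*5^i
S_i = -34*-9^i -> [-34, 306, -2754, 24786, -223074]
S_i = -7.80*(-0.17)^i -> [-7.8, 1.33, -0.23, 0.04, -0.01]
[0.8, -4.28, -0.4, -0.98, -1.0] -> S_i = Random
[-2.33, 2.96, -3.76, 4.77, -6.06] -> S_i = -2.33*(-1.27)^i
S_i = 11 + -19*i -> [11, -8, -27, -46, -65]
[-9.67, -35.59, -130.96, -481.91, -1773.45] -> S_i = -9.67*3.68^i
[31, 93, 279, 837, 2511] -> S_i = 31*3^i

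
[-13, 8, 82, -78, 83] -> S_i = Random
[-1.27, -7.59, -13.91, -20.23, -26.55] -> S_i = -1.27 + -6.32*i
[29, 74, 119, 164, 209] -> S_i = 29 + 45*i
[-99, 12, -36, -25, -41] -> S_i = Random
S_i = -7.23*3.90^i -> [-7.23, -28.2, -109.97, -428.88, -1672.62]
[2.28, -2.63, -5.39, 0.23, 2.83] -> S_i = Random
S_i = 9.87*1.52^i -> [9.87, 15.0, 22.8, 34.66, 52.69]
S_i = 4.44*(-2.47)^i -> [4.44, -10.97, 27.09, -66.91, 165.26]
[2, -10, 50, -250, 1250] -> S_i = 2*-5^i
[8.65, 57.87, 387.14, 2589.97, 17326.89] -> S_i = 8.65*6.69^i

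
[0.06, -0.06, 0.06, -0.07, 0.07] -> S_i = 0.06*(-1.03)^i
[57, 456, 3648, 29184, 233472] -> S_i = 57*8^i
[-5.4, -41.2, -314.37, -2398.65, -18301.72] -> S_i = -5.40*7.63^i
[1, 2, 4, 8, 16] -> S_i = 1*2^i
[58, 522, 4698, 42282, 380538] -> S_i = 58*9^i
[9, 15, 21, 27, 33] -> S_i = 9 + 6*i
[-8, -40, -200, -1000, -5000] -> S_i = -8*5^i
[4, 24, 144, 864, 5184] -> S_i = 4*6^i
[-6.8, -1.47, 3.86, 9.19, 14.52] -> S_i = -6.80 + 5.33*i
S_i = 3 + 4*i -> [3, 7, 11, 15, 19]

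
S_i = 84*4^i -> [84, 336, 1344, 5376, 21504]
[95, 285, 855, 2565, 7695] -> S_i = 95*3^i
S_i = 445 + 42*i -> [445, 487, 529, 571, 613]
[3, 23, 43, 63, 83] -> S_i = 3 + 20*i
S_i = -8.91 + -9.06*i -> [-8.91, -17.97, -27.03, -36.09, -45.15]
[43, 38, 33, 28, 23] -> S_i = 43 + -5*i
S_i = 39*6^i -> [39, 234, 1404, 8424, 50544]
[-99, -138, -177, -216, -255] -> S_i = -99 + -39*i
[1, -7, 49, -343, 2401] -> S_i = 1*-7^i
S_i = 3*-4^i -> [3, -12, 48, -192, 768]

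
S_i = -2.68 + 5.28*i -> [-2.68, 2.6, 7.88, 13.16, 18.44]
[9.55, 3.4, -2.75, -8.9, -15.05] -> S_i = 9.55 + -6.15*i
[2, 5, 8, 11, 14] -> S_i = 2 + 3*i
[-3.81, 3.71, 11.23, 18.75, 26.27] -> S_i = -3.81 + 7.52*i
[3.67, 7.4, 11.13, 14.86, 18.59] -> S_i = 3.67 + 3.73*i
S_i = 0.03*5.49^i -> [0.03, 0.16, 0.9, 4.96, 27.25]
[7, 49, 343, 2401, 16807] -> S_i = 7*7^i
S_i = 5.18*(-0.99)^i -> [5.18, -5.13, 5.08, -5.03, 4.98]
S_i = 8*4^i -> [8, 32, 128, 512, 2048]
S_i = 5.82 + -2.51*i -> [5.82, 3.31, 0.8, -1.71, -4.22]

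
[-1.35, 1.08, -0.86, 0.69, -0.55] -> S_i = -1.35*(-0.80)^i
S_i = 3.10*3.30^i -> [3.1, 10.23, 33.76, 111.4, 367.64]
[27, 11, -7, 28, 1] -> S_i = Random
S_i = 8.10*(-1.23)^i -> [8.1, -9.96, 12.25, -15.07, 18.54]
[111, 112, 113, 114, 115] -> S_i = 111 + 1*i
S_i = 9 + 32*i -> [9, 41, 73, 105, 137]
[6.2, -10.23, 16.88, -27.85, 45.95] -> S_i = 6.20*(-1.65)^i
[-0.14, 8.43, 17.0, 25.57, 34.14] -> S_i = -0.14 + 8.57*i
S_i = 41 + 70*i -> [41, 111, 181, 251, 321]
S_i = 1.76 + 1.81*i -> [1.76, 3.57, 5.38, 7.19, 9.0]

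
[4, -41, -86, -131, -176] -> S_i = 4 + -45*i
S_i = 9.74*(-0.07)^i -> [9.74, -0.68, 0.05, -0.0, 0.0]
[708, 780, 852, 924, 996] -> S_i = 708 + 72*i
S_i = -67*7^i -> [-67, -469, -3283, -22981, -160867]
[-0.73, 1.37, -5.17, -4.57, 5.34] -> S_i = Random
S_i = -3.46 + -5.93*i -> [-3.46, -9.39, -15.32, -21.25, -27.18]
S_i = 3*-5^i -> [3, -15, 75, -375, 1875]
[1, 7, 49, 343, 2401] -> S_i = 1*7^i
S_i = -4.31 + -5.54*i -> [-4.31, -9.85, -15.39, -20.93, -26.47]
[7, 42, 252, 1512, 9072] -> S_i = 7*6^i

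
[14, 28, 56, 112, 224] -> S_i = 14*2^i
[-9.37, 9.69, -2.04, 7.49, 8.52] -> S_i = Random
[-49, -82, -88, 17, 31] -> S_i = Random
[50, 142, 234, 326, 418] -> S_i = 50 + 92*i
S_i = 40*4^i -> [40, 160, 640, 2560, 10240]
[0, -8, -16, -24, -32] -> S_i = 0 + -8*i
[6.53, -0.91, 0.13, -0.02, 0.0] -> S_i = 6.53*(-0.14)^i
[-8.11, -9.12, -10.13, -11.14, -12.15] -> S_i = -8.11 + -1.01*i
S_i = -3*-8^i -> [-3, 24, -192, 1536, -12288]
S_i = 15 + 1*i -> [15, 16, 17, 18, 19]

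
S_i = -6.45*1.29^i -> [-6.45, -8.32, -10.73, -13.85, -17.86]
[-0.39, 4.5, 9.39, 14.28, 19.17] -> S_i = -0.39 + 4.89*i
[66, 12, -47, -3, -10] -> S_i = Random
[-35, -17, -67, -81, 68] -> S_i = Random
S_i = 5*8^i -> [5, 40, 320, 2560, 20480]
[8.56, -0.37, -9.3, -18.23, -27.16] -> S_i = 8.56 + -8.93*i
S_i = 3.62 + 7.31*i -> [3.62, 10.93, 18.24, 25.55, 32.86]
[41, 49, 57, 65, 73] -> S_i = 41 + 8*i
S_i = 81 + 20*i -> [81, 101, 121, 141, 161]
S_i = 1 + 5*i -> [1, 6, 11, 16, 21]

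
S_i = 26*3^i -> [26, 78, 234, 702, 2106]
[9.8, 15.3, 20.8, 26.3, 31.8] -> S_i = 9.80 + 5.50*i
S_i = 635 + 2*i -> [635, 637, 639, 641, 643]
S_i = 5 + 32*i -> [5, 37, 69, 101, 133]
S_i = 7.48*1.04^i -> [7.48, 7.78, 8.09, 8.41, 8.75]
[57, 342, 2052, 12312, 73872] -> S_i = 57*6^i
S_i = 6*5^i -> [6, 30, 150, 750, 3750]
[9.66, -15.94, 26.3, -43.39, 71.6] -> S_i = 9.66*(-1.65)^i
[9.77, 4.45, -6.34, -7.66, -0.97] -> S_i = Random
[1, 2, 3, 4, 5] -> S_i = 1 + 1*i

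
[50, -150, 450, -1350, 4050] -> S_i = 50*-3^i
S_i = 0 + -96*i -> [0, -96, -192, -288, -384]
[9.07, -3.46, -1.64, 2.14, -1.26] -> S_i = Random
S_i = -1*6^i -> [-1, -6, -36, -216, -1296]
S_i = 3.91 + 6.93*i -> [3.91, 10.84, 17.77, 24.7, 31.63]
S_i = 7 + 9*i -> [7, 16, 25, 34, 43]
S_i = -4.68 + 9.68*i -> [-4.68, 5.0, 14.68, 24.36, 34.04]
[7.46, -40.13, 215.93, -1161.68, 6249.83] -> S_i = 7.46*(-5.38)^i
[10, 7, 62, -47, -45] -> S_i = Random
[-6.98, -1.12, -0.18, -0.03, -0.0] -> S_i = -6.98*0.16^i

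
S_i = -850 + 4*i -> [-850, -846, -842, -838, -834]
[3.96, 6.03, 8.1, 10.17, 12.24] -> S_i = 3.96 + 2.07*i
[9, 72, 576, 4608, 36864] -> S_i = 9*8^i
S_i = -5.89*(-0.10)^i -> [-5.89, 0.59, -0.06, 0.01, -0.0]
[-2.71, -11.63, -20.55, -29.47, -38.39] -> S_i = -2.71 + -8.92*i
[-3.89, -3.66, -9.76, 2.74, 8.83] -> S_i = Random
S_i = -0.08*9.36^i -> [-0.08, -0.75, -7.01, -65.6, -614.04]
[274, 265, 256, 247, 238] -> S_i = 274 + -9*i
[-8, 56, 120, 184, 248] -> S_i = -8 + 64*i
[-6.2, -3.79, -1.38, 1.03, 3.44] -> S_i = -6.20 + 2.41*i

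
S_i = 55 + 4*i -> [55, 59, 63, 67, 71]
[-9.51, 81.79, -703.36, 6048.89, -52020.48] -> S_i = -9.51*(-8.60)^i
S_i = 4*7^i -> [4, 28, 196, 1372, 9604]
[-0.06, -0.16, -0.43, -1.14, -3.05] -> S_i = -0.06*2.67^i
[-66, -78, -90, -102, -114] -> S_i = -66 + -12*i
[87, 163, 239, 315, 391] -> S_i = 87 + 76*i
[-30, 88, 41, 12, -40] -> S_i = Random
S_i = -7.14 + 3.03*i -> [-7.14, -4.11, -1.08, 1.95, 4.98]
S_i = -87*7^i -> [-87, -609, -4263, -29841, -208887]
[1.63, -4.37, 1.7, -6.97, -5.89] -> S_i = Random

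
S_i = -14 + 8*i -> [-14, -6, 2, 10, 18]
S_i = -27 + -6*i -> [-27, -33, -39, -45, -51]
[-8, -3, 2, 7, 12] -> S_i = -8 + 5*i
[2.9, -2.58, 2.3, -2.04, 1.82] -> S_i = 2.90*(-0.89)^i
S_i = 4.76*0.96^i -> [4.76, 4.57, 4.39, 4.21, 4.04]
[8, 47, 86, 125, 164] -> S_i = 8 + 39*i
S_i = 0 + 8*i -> [0, 8, 16, 24, 32]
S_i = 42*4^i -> [42, 168, 672, 2688, 10752]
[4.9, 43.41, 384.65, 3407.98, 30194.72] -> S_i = 4.90*8.86^i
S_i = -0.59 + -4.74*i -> [-0.59, -5.33, -10.07, -14.81, -19.55]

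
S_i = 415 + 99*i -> [415, 514, 613, 712, 811]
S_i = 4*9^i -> [4, 36, 324, 2916, 26244]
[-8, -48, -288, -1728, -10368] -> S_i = -8*6^i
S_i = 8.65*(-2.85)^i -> [8.65, -24.65, 70.26, -200.24, 570.68]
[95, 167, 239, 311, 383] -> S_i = 95 + 72*i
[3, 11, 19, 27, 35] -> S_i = 3 + 8*i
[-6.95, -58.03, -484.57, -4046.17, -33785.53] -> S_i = -6.95*8.35^i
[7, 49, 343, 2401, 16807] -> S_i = 7*7^i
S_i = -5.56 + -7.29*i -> [-5.56, -12.85, -20.14, -27.43, -34.72]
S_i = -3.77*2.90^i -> [-3.77, -10.93, -31.71, -91.95, -266.64]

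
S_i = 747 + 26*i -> [747, 773, 799, 825, 851]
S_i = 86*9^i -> [86, 774, 6966, 62694, 564246]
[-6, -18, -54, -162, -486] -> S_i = -6*3^i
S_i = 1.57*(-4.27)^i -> [1.57, -6.7, 28.63, -122.23, 521.93]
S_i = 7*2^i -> [7, 14, 28, 56, 112]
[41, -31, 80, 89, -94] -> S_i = Random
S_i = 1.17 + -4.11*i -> [1.17, -2.94, -7.05, -11.16, -15.27]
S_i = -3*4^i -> [-3, -12, -48, -192, -768]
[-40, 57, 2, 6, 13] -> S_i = Random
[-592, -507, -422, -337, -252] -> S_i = -592 + 85*i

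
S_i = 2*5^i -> [2, 10, 50, 250, 1250]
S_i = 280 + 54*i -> [280, 334, 388, 442, 496]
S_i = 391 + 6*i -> [391, 397, 403, 409, 415]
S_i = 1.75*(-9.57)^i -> [1.75, -16.75, 160.27, -1533.82, 14678.64]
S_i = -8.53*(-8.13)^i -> [-8.53, 69.35, -563.81, 4583.75, -37265.87]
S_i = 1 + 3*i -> [1, 4, 7, 10, 13]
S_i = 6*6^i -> [6, 36, 216, 1296, 7776]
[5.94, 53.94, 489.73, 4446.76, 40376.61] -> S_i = 5.94*9.08^i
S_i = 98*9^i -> [98, 882, 7938, 71442, 642978]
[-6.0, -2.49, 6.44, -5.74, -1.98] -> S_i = Random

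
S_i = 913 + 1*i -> [913, 914, 915, 916, 917]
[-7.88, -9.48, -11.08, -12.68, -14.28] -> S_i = -7.88 + -1.60*i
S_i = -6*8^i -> [-6, -48, -384, -3072, -24576]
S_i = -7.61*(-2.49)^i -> [-7.61, 18.95, -47.18, 117.49, -292.54]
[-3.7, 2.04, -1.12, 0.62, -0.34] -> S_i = -3.70*(-0.55)^i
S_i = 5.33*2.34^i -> [5.33, 12.47, 29.18, 68.29, 159.81]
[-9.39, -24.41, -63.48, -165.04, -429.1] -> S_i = -9.39*2.60^i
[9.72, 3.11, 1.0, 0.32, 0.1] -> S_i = 9.72*0.32^i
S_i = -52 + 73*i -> [-52, 21, 94, 167, 240]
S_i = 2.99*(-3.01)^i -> [2.99, -9.0, 27.09, -81.54, 245.44]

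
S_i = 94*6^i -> [94, 564, 3384, 20304, 121824]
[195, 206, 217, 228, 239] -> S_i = 195 + 11*i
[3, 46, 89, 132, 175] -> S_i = 3 + 43*i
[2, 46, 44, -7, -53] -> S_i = Random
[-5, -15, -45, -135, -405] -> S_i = -5*3^i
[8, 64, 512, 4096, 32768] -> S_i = 8*8^i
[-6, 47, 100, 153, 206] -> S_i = -6 + 53*i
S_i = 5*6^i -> [5, 30, 180, 1080, 6480]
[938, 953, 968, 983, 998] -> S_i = 938 + 15*i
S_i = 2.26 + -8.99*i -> [2.26, -6.73, -15.72, -24.71, -33.7]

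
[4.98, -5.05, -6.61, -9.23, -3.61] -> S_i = Random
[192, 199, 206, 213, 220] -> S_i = 192 + 7*i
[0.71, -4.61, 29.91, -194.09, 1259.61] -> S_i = 0.71*(-6.49)^i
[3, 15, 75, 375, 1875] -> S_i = 3*5^i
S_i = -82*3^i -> [-82, -246, -738, -2214, -6642]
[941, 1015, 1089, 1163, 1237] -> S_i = 941 + 74*i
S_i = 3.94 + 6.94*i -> [3.94, 10.88, 17.82, 24.76, 31.7]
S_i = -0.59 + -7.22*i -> [-0.59, -7.81, -15.03, -22.25, -29.47]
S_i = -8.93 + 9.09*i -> [-8.93, 0.16, 9.25, 18.34, 27.43]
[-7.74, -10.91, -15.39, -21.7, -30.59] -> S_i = -7.74*1.41^i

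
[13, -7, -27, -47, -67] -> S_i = 13 + -20*i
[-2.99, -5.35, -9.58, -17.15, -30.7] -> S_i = -2.99*1.79^i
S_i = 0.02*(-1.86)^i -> [0.02, -0.04, 0.07, -0.13, 0.24]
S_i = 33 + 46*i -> [33, 79, 125, 171, 217]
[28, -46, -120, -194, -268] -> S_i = 28 + -74*i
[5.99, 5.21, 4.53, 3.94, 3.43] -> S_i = 5.99*0.87^i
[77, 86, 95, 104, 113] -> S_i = 77 + 9*i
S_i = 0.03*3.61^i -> [0.03, 0.11, 0.39, 1.41, 5.1]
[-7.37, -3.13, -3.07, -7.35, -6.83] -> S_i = Random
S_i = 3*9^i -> [3, 27, 243, 2187, 19683]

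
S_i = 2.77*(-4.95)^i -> [2.77, -13.71, 67.87, -335.97, 1663.03]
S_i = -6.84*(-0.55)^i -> [-6.84, 3.76, -2.07, 1.14, -0.63]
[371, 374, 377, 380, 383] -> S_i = 371 + 3*i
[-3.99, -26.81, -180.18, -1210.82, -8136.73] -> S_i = -3.99*6.72^i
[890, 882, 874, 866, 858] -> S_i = 890 + -8*i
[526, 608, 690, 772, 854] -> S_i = 526 + 82*i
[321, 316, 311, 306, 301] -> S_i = 321 + -5*i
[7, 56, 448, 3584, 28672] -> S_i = 7*8^i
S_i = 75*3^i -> [75, 225, 675, 2025, 6075]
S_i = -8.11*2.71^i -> [-8.11, -21.98, -59.56, -161.41, -437.42]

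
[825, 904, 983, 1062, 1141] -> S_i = 825 + 79*i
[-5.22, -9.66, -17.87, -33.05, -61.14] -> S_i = -5.22*1.85^i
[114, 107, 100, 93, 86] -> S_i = 114 + -7*i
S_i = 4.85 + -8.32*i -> [4.85, -3.47, -11.79, -20.11, -28.43]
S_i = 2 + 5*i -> [2, 7, 12, 17, 22]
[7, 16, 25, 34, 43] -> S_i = 7 + 9*i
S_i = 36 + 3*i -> [36, 39, 42, 45, 48]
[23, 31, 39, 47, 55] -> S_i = 23 + 8*i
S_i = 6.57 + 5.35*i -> [6.57, 11.92, 17.27, 22.62, 27.97]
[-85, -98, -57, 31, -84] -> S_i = Random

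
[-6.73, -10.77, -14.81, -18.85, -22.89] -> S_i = -6.73 + -4.04*i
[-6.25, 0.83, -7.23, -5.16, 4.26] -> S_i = Random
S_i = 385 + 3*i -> [385, 388, 391, 394, 397]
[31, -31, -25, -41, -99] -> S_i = Random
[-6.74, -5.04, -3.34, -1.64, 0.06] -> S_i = -6.74 + 1.70*i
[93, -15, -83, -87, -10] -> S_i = Random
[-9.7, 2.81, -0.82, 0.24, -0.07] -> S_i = -9.70*(-0.29)^i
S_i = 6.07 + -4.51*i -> [6.07, 1.56, -2.95, -7.46, -11.97]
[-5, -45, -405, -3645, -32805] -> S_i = -5*9^i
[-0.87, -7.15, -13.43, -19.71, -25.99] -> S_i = -0.87 + -6.28*i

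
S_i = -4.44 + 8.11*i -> [-4.44, 3.67, 11.78, 19.89, 28.0]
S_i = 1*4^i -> [1, 4, 16, 64, 256]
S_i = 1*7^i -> [1, 7, 49, 343, 2401]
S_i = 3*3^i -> [3, 9, 27, 81, 243]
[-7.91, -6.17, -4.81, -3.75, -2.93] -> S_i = -7.91*0.78^i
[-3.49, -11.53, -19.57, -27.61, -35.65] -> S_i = -3.49 + -8.04*i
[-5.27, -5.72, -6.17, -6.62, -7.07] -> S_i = -5.27 + -0.45*i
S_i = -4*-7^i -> [-4, 28, -196, 1372, -9604]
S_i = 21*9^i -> [21, 189, 1701, 15309, 137781]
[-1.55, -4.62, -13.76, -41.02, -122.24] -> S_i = -1.55*2.98^i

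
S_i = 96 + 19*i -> [96, 115, 134, 153, 172]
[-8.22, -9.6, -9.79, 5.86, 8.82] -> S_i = Random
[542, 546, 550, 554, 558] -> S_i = 542 + 4*i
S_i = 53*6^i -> [53, 318, 1908, 11448, 68688]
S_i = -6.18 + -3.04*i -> [-6.18, -9.22, -12.26, -15.3, -18.34]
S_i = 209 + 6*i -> [209, 215, 221, 227, 233]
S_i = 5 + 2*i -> [5, 7, 9, 11, 13]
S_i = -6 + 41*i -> [-6, 35, 76, 117, 158]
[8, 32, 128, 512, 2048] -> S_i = 8*4^i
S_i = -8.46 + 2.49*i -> [-8.46, -5.97, -3.48, -0.99, 1.5]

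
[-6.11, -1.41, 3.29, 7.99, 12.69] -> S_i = -6.11 + 4.70*i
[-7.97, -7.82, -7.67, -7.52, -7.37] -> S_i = -7.97 + 0.15*i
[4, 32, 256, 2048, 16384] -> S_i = 4*8^i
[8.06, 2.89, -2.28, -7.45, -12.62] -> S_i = 8.06 + -5.17*i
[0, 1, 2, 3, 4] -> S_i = 0 + 1*i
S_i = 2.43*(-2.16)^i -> [2.43, -5.25, 11.34, -24.49, 52.9]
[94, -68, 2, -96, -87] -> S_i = Random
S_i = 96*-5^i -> [96, -480, 2400, -12000, 60000]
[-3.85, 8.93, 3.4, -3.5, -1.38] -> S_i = Random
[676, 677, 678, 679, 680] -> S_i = 676 + 1*i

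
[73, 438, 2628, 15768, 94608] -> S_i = 73*6^i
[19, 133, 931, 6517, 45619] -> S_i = 19*7^i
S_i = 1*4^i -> [1, 4, 16, 64, 256]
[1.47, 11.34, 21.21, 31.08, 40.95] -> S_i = 1.47 + 9.87*i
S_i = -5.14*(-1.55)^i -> [-5.14, 7.97, -12.35, 19.14, -29.67]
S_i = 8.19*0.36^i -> [8.19, 2.95, 1.06, 0.38, 0.14]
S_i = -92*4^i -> [-92, -368, -1472, -5888, -23552]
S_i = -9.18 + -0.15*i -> [-9.18, -9.33, -9.48, -9.63, -9.78]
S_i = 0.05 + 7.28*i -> [0.05, 7.33, 14.61, 21.89, 29.17]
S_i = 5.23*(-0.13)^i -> [5.23, -0.68, 0.09, -0.01, 0.0]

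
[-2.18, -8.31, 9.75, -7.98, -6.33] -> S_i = Random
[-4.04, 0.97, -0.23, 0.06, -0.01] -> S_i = -4.04*(-0.24)^i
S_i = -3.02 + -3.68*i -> [-3.02, -6.7, -10.38, -14.06, -17.74]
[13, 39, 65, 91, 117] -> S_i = 13 + 26*i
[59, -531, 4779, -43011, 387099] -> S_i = 59*-9^i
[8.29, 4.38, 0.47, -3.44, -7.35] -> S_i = 8.29 + -3.91*i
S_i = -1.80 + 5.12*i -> [-1.8, 3.32, 8.44, 13.56, 18.68]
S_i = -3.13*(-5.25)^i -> [-3.13, 16.43, -86.27, 452.92, -2377.83]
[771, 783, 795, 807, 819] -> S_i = 771 + 12*i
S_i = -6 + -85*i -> [-6, -91, -176, -261, -346]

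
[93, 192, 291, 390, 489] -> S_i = 93 + 99*i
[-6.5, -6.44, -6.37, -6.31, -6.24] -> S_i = -6.50*0.99^i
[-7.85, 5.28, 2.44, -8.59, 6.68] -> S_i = Random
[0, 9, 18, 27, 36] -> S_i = 0 + 9*i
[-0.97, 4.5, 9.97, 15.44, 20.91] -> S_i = -0.97 + 5.47*i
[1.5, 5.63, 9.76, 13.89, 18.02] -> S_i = 1.50 + 4.13*i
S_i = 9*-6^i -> [9, -54, 324, -1944, 11664]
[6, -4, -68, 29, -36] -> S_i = Random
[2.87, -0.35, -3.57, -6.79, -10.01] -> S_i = 2.87 + -3.22*i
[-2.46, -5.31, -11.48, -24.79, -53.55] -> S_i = -2.46*2.16^i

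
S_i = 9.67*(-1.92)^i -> [9.67, -18.57, 35.65, -68.44, 131.41]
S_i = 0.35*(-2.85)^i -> [0.35, -1.0, 2.84, -8.1, 23.09]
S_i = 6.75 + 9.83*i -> [6.75, 16.58, 26.41, 36.24, 46.07]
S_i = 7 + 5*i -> [7, 12, 17, 22, 27]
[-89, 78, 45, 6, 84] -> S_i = Random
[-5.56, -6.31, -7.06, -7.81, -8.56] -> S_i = -5.56 + -0.75*i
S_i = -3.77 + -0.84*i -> [-3.77, -4.61, -5.45, -6.29, -7.13]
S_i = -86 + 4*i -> [-86, -82, -78, -74, -70]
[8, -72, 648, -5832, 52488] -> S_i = 8*-9^i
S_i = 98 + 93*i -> [98, 191, 284, 377, 470]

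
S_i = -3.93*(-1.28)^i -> [-3.93, 5.03, -6.44, 8.24, -10.55]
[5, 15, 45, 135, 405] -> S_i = 5*3^i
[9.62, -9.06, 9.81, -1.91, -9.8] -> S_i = Random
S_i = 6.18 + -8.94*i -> [6.18, -2.76, -11.7, -20.64, -29.58]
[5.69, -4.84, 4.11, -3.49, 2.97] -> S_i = 5.69*(-0.85)^i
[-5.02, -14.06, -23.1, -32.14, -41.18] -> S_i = -5.02 + -9.04*i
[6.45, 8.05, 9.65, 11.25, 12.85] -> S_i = 6.45 + 1.60*i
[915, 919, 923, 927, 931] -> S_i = 915 + 4*i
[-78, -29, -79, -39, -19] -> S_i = Random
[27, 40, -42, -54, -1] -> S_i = Random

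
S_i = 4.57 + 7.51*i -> [4.57, 12.08, 19.59, 27.1, 34.61]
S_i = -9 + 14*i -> [-9, 5, 19, 33, 47]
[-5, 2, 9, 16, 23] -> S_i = -5 + 7*i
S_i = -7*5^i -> [-7, -35, -175, -875, -4375]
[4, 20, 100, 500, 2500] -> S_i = 4*5^i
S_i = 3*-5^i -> [3, -15, 75, -375, 1875]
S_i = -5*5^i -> [-5, -25, -125, -625, -3125]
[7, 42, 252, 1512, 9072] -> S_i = 7*6^i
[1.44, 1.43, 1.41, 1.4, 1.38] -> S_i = 1.44*0.99^i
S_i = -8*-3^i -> [-8, 24, -72, 216, -648]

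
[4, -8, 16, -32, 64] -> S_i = 4*-2^i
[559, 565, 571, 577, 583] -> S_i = 559 + 6*i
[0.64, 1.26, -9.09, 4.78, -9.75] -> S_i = Random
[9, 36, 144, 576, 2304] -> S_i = 9*4^i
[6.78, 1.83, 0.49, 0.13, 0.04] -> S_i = 6.78*0.27^i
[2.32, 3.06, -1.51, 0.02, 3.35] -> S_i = Random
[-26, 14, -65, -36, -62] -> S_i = Random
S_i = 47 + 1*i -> [47, 48, 49, 50, 51]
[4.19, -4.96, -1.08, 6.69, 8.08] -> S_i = Random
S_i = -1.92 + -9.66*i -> [-1.92, -11.58, -21.24, -30.9, -40.56]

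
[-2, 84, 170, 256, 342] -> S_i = -2 + 86*i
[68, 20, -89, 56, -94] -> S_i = Random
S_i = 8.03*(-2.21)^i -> [8.03, -17.75, 39.22, -86.67, 191.55]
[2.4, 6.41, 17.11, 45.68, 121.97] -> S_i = 2.40*2.67^i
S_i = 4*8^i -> [4, 32, 256, 2048, 16384]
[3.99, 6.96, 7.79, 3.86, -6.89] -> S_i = Random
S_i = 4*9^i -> [4, 36, 324, 2916, 26244]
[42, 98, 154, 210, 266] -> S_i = 42 + 56*i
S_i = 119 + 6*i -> [119, 125, 131, 137, 143]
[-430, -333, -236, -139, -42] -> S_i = -430 + 97*i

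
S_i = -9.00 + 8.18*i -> [-9.0, -0.82, 7.36, 15.54, 23.72]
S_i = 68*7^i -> [68, 476, 3332, 23324, 163268]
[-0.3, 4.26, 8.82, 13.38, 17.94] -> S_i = -0.30 + 4.56*i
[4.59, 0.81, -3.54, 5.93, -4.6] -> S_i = Random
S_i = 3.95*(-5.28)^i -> [3.95, -20.86, 110.12, -581.43, 3069.96]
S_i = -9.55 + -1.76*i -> [-9.55, -11.31, -13.07, -14.83, -16.59]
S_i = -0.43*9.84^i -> [-0.43, -4.23, -41.64, -409.69, -4031.33]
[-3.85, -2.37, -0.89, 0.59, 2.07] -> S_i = -3.85 + 1.48*i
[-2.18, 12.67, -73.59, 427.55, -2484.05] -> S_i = -2.18*(-5.81)^i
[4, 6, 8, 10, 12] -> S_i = 4 + 2*i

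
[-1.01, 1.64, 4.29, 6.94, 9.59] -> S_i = -1.01 + 2.65*i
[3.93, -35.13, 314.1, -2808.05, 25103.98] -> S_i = 3.93*(-8.94)^i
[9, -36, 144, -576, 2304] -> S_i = 9*-4^i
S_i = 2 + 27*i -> [2, 29, 56, 83, 110]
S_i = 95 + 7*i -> [95, 102, 109, 116, 123]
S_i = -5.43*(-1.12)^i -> [-5.43, 6.08, -6.81, 7.63, -8.54]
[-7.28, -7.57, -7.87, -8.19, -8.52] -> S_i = -7.28*1.04^i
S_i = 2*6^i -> [2, 12, 72, 432, 2592]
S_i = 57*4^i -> [57, 228, 912, 3648, 14592]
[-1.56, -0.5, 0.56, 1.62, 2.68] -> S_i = -1.56 + 1.06*i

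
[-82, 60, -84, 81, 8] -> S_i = Random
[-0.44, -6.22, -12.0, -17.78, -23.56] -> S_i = -0.44 + -5.78*i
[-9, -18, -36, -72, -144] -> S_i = -9*2^i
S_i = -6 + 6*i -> [-6, 0, 6, 12, 18]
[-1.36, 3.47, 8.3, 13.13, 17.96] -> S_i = -1.36 + 4.83*i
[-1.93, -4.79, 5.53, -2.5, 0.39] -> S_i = Random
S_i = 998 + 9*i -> [998, 1007, 1016, 1025, 1034]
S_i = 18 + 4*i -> [18, 22, 26, 30, 34]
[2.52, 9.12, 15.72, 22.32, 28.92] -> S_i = 2.52 + 6.60*i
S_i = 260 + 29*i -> [260, 289, 318, 347, 376]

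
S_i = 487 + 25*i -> [487, 512, 537, 562, 587]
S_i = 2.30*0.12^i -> [2.3, 0.28, 0.03, 0.0, 0.0]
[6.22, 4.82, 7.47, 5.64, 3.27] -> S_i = Random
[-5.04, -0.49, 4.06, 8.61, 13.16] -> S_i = -5.04 + 4.55*i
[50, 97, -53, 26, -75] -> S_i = Random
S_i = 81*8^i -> [81, 648, 5184, 41472, 331776]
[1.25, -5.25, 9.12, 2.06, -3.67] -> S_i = Random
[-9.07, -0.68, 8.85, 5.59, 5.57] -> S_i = Random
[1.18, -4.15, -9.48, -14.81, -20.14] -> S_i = 1.18 + -5.33*i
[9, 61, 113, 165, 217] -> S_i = 9 + 52*i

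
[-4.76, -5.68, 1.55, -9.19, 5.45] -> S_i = Random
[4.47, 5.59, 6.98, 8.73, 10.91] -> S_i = 4.47*1.25^i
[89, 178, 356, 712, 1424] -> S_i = 89*2^i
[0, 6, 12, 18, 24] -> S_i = 0 + 6*i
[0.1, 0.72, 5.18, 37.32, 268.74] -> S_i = 0.10*7.20^i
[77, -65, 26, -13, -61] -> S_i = Random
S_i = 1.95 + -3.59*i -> [1.95, -1.64, -5.23, -8.82, -12.41]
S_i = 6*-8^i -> [6, -48, 384, -3072, 24576]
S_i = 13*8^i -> [13, 104, 832, 6656, 53248]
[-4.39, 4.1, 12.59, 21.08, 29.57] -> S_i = -4.39 + 8.49*i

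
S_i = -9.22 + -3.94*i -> [-9.22, -13.16, -17.1, -21.04, -24.98]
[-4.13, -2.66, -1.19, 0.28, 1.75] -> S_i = -4.13 + 1.47*i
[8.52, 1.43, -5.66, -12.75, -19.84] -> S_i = 8.52 + -7.09*i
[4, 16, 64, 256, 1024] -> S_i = 4*4^i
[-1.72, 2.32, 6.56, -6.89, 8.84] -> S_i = Random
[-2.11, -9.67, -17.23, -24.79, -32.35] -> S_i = -2.11 + -7.56*i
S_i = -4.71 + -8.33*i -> [-4.71, -13.04, -21.37, -29.7, -38.03]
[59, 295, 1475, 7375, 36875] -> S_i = 59*5^i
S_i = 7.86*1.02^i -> [7.86, 8.02, 8.18, 8.34, 8.51]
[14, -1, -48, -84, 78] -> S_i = Random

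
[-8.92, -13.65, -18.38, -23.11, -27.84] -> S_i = -8.92 + -4.73*i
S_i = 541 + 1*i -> [541, 542, 543, 544, 545]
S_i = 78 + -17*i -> [78, 61, 44, 27, 10]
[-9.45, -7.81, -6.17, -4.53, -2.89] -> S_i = -9.45 + 1.64*i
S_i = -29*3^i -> [-29, -87, -261, -783, -2349]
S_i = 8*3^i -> [8, 24, 72, 216, 648]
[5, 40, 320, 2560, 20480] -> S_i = 5*8^i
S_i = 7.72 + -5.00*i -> [7.72, 2.72, -2.28, -7.28, -12.28]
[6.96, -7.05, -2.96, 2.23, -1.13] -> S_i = Random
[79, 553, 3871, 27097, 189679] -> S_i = 79*7^i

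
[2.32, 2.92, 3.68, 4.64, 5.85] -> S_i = 2.32*1.26^i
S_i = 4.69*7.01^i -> [4.69, 32.88, 230.47, 1615.57, 11325.17]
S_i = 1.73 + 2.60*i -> [1.73, 4.33, 6.93, 9.53, 12.13]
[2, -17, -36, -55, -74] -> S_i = 2 + -19*i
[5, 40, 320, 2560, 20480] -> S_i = 5*8^i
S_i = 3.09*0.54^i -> [3.09, 1.67, 0.9, 0.49, 0.26]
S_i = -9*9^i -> [-9, -81, -729, -6561, -59049]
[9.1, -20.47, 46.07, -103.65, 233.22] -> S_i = 9.10*(-2.25)^i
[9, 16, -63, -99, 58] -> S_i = Random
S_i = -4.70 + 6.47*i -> [-4.7, 1.77, 8.24, 14.71, 21.18]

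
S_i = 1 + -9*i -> [1, -8, -17, -26, -35]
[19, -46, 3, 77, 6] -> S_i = Random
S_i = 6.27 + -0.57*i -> [6.27, 5.7, 5.13, 4.56, 3.99]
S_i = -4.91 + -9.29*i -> [-4.91, -14.2, -23.49, -32.78, -42.07]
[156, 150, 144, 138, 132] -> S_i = 156 + -6*i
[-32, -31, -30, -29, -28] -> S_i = -32 + 1*i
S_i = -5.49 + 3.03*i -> [-5.49, -2.46, 0.57, 3.6, 6.63]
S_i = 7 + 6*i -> [7, 13, 19, 25, 31]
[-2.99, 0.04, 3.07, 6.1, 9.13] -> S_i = -2.99 + 3.03*i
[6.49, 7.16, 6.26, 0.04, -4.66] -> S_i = Random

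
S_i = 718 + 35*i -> [718, 753, 788, 823, 858]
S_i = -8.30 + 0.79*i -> [-8.3, -7.51, -6.72, -5.93, -5.14]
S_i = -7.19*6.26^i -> [-7.19, -45.01, -281.76, -1763.81, -11041.45]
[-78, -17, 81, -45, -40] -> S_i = Random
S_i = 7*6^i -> [7, 42, 252, 1512, 9072]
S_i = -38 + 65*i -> [-38, 27, 92, 157, 222]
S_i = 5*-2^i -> [5, -10, 20, -40, 80]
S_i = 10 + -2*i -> [10, 8, 6, 4, 2]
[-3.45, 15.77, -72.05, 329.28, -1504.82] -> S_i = -3.45*(-4.57)^i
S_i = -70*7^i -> [-70, -490, -3430, -24010, -168070]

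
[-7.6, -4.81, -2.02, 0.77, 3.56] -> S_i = -7.60 + 2.79*i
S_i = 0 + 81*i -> [0, 81, 162, 243, 324]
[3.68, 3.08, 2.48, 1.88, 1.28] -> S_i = 3.68 + -0.60*i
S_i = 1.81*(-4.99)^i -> [1.81, -9.03, 45.07, -224.9, 1122.23]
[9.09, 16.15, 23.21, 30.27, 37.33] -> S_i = 9.09 + 7.06*i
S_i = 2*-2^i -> [2, -4, 8, -16, 32]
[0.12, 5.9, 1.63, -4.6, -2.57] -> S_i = Random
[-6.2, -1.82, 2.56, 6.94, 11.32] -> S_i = -6.20 + 4.38*i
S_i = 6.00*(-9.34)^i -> [6.0, -56.04, 523.41, -4888.68, 45660.3]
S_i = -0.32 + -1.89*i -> [-0.32, -2.21, -4.1, -5.99, -7.88]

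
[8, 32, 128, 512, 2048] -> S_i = 8*4^i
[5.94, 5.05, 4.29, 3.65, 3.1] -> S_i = 5.94*0.85^i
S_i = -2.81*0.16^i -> [-2.81, -0.45, -0.07, -0.01, -0.0]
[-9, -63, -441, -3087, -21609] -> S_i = -9*7^i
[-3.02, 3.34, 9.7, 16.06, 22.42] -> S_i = -3.02 + 6.36*i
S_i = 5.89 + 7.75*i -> [5.89, 13.64, 21.39, 29.14, 36.89]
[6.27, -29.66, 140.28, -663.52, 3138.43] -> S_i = 6.27*(-4.73)^i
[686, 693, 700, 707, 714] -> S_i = 686 + 7*i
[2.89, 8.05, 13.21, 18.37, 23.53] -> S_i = 2.89 + 5.16*i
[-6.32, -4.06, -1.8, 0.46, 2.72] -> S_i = -6.32 + 2.26*i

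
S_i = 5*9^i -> [5, 45, 405, 3645, 32805]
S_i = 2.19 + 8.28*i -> [2.19, 10.47, 18.75, 27.03, 35.31]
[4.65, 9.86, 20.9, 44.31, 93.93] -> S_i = 4.65*2.12^i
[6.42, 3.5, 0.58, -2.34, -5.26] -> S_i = 6.42 + -2.92*i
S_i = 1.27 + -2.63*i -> [1.27, -1.36, -3.99, -6.62, -9.25]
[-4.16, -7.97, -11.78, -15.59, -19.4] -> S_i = -4.16 + -3.81*i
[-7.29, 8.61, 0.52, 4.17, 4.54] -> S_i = Random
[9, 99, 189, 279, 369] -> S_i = 9 + 90*i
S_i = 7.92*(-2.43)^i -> [7.92, -19.25, 46.77, -113.64, 276.15]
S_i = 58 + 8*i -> [58, 66, 74, 82, 90]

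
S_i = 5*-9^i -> [5, -45, 405, -3645, 32805]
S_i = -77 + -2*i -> [-77, -79, -81, -83, -85]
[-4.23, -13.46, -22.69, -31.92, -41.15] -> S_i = -4.23 + -9.23*i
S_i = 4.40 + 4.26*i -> [4.4, 8.66, 12.92, 17.18, 21.44]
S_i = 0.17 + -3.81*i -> [0.17, -3.64, -7.45, -11.26, -15.07]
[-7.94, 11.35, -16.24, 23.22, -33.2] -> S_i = -7.94*(-1.43)^i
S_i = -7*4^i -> [-7, -28, -112, -448, -1792]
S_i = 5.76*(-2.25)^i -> [5.76, -12.96, 29.16, -65.61, 147.62]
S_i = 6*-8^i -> [6, -48, 384, -3072, 24576]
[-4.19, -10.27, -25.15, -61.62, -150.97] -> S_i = -4.19*2.45^i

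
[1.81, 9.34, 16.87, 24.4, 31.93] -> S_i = 1.81 + 7.53*i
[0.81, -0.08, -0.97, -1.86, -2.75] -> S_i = 0.81 + -0.89*i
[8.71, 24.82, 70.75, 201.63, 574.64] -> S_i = 8.71*2.85^i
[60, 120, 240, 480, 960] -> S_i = 60*2^i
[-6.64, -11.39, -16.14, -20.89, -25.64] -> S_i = -6.64 + -4.75*i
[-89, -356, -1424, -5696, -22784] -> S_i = -89*4^i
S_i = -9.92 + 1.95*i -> [-9.92, -7.97, -6.02, -4.07, -2.12]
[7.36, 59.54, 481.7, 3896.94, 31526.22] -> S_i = 7.36*8.09^i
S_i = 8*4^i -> [8, 32, 128, 512, 2048]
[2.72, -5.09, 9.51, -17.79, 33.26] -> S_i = 2.72*(-1.87)^i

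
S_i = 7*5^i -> [7, 35, 175, 875, 4375]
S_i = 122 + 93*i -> [122, 215, 308, 401, 494]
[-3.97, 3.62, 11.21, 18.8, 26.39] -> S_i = -3.97 + 7.59*i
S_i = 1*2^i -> [1, 2, 4, 8, 16]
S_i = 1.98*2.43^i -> [1.98, 4.81, 11.69, 28.41, 69.04]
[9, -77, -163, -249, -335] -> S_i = 9 + -86*i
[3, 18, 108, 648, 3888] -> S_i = 3*6^i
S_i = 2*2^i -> [2, 4, 8, 16, 32]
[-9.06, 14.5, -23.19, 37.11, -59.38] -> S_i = -9.06*(-1.60)^i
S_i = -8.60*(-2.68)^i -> [-8.6, 23.05, -61.77, 165.54, -443.65]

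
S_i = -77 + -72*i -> [-77, -149, -221, -293, -365]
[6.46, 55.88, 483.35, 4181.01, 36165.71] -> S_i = 6.46*8.65^i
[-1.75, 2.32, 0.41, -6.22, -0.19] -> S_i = Random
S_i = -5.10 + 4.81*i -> [-5.1, -0.29, 4.52, 9.33, 14.14]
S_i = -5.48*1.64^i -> [-5.48, -8.99, -14.74, -24.17, -39.64]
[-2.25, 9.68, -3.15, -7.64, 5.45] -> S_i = Random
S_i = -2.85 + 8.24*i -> [-2.85, 5.39, 13.63, 21.87, 30.11]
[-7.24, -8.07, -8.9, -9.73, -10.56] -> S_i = -7.24 + -0.83*i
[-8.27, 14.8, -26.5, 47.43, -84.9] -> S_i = -8.27*(-1.79)^i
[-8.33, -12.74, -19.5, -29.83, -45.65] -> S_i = -8.33*1.53^i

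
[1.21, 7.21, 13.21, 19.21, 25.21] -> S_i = 1.21 + 6.00*i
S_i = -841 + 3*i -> [-841, -838, -835, -832, -829]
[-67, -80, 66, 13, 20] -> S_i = Random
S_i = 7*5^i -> [7, 35, 175, 875, 4375]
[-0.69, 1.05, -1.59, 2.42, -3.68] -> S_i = -0.69*(-1.52)^i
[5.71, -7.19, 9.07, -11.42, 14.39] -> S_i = 5.71*(-1.26)^i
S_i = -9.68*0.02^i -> [-9.68, -0.19, -0.0, -0.0, -0.0]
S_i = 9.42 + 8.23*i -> [9.42, 17.65, 25.88, 34.11, 42.34]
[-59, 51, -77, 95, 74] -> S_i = Random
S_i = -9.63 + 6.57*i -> [-9.63, -3.06, 3.51, 10.08, 16.65]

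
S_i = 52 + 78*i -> [52, 130, 208, 286, 364]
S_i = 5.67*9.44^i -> [5.67, 53.52, 505.27, 4769.79, 45026.8]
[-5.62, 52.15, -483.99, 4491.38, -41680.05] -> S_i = -5.62*(-9.28)^i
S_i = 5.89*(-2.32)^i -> [5.89, -13.66, 31.7, -73.55, 170.63]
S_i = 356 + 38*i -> [356, 394, 432, 470, 508]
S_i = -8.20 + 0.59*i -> [-8.2, -7.61, -7.02, -6.43, -5.84]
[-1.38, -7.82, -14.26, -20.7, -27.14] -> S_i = -1.38 + -6.44*i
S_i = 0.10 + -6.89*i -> [0.1, -6.79, -13.68, -20.57, -27.46]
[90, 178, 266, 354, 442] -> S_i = 90 + 88*i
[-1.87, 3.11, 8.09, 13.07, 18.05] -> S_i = -1.87 + 4.98*i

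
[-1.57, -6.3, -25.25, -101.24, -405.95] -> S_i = -1.57*4.01^i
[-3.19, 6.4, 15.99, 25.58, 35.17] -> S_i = -3.19 + 9.59*i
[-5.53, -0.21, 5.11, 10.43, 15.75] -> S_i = -5.53 + 5.32*i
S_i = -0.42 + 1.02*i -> [-0.42, 0.6, 1.62, 2.64, 3.66]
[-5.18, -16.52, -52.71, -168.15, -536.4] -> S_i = -5.18*3.19^i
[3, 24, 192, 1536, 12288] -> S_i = 3*8^i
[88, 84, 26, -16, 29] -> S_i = Random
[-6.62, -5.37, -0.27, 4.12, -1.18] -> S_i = Random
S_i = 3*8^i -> [3, 24, 192, 1536, 12288]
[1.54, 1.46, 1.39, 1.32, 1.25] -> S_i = 1.54*0.95^i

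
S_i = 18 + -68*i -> [18, -50, -118, -186, -254]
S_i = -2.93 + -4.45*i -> [-2.93, -7.38, -11.83, -16.28, -20.73]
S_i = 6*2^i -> [6, 12, 24, 48, 96]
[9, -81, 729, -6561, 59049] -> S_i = 9*-9^i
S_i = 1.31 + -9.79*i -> [1.31, -8.48, -18.27, -28.06, -37.85]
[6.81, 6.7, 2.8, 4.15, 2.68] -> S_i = Random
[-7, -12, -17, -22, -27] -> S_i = -7 + -5*i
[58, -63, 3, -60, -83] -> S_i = Random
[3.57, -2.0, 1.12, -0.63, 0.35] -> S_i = 3.57*(-0.56)^i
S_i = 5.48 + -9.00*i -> [5.48, -3.52, -12.52, -21.52, -30.52]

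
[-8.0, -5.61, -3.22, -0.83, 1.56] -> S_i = -8.00 + 2.39*i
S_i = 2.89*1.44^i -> [2.89, 4.16, 5.99, 8.63, 12.43]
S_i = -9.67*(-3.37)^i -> [-9.67, 32.59, -109.82, 370.1, -1247.23]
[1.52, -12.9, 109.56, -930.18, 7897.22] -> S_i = 1.52*(-8.49)^i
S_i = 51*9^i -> [51, 459, 4131, 37179, 334611]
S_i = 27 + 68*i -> [27, 95, 163, 231, 299]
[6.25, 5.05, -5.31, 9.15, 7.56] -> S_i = Random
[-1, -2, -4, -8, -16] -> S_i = -1*2^i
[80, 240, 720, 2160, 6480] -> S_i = 80*3^i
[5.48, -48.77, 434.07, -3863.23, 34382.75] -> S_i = 5.48*(-8.90)^i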